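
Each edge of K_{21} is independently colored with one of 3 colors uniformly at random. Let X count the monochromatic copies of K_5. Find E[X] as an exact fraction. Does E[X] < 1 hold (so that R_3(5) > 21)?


E[X] = C(21, 5) · 3^{1 − 10} = 20349 · 3^{−9} = 20349/19683.
As a reduced fraction: E[X] = 2261/2187 ≈ 1.034.
Is E[X] < 1? NO.
Since E[X] ≥ 1, the first-moment bound is inconclusive at n = 21; it does NOT by itself certify R_3(5) > 21.

E[X] = 2261/2187 ≈ 1.034; E[X] ≥ 1; first-moment method inconclusive here.


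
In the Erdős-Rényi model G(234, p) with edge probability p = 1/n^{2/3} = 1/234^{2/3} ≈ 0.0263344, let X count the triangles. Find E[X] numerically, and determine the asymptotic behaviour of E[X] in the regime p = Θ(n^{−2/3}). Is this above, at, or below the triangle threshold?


Number of potential triangles: C(234, 3) = 2108184.
Each occurs with probability p³ ≈ (0.0263344)³ ≈ 1.82628388e-05.
By linearity: E[X] = C(234, 3)·p³ ≈ 2108184 · 1.82628388e-05 ≈ 38.501425.
Since α = 2/3 < 1, p = c/n^{2/3} ≫ 1/n is above the triangle threshold p ~ 1/n. Asymptotically E[X] ~ (c³/6)·n^{3(1−α)} = (1³/6)·n^{1} → ∞; triangles are abundant w.h.p.

E[X] ≈ 38.501425; in regime p = Θ(1/n^{2/3}) E[X] diverges (above the triangle threshold p ~ 1/n).


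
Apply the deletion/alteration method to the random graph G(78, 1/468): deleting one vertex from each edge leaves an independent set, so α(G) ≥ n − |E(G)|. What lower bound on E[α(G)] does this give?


E[|E(G)|] = C(78, 2)·p = 3003 · (1/468) = 77/12.
E[α(G)] ≥ n − E[|E(G)|] = 78 − 77/12 = 859/12.
Numerically: ≈ 71.58333.
(This is only a lower bound; the true E[α(G)] may be larger.)

E[α(G)] ≥ 859/12 ≈ 71.58333.


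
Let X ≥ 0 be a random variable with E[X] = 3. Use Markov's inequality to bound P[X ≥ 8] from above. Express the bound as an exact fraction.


μ = E[X] = 3, a = 8.
Markov: P[X ≥ 8] ≤ μ/a = (3)/8 = 3/8.
Numerically: ≈ 0.375.
(Since a = 8 > μ = 3.000, the bound 3/8 is < 1 and informative.)

P[X ≥ 8] ≤ 3/8 ≈ 0.375.


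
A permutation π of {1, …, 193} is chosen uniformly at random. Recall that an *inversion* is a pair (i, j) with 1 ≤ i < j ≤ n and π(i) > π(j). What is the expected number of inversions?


Write X = Σ X_I over the C(193, 2) = 18528 pairs i < j, with X_I the indicator of one inversion.
There are 18528 indicators.
For each fixed pair i < j, the values π(i) and π(j) are two distinct elements of {1, …, 193} in uniformly random order; by symmetry P[π(i) > π(j)] = 1/2.
By linearity: E[X] = 18528 · (1/2) = C(193, 2) · (1/2) = 18528/2 = 9264 ≈ 9264.00000.

E[X] = 9264 = 9264.00000.


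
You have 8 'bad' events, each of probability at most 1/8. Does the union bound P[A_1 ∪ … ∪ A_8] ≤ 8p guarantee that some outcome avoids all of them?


Union bound: P[∪_{i=1}^{8} A_i] ≤ Σ_i P[A_i] ≤ 8·p = 8·(1/8) = 1.
Numerically: 1 ≈ 1.0000000.
Is 1 < 1? NO.
Since the bound 1 is ≥ 1, the union bound is uninformative here; it does NOT by itself certify existence.

8·p = 1 ≈ 1.0000000; existence NOT certified by the union bound.


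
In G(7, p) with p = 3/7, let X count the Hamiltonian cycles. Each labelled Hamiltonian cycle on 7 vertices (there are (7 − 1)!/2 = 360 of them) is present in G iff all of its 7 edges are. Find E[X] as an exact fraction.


K_7 has (7 − 1)!/2 = 360 labelled Hamiltonian cycles.
For each such Hamiltonian cycle H, let X_H = 1 if all 7 edges of H are present in G. Then P[X_H = 1] = p^{7} = (3/7)^{7} = 2187/823543.
Summing the indicators: E[X] = Σ_H E[X_H] = 360 · p^{7} = 360 · 2187/823543 = 787320/823543.
Numerically: E[X] ≈ 0.956016.

E[X] = 360 · (3/7)^{7} = 787320/823543 ≈ 0.956016.


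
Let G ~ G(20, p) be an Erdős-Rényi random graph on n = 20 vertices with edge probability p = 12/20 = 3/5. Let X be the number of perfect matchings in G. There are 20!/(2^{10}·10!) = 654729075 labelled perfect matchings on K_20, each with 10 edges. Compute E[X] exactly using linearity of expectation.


K_20 has 20!/(2^{10}·10!) = 654729075 labelled perfect matchings.
For each such perfect matching H, let X_H = 1 if all 10 edges of H are present in G. Then P[X_H = 1] = p^{10} = (3/5)^{10} = 59049/9765625.
By linearity: E[X] = Σ_H E[X_H] = 654729075 · p^{10} = 654729075 · 59049/9765625 = 1546443885987/390625.
Numerically: E[X] ≈ 3.96e+06.

E[X] = 654729075 · (3/5)^{10} = 1546443885987/390625 ≈ 3.96e+06.


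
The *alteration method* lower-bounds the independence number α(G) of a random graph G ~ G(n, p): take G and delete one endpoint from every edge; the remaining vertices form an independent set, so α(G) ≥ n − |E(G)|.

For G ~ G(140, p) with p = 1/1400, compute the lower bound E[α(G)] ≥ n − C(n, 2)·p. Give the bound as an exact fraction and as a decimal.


E[|E(G)|] = C(140, 2)·p = 9730 · (1/1400) = 139/20.
E[α(G)] ≥ n − E[|E(G)|] = 140 − 139/20 = 2661/20.
Numerically: ≈ 133.05000.
(This is only a lower bound; the true E[α(G)] may be larger.)

E[α(G)] ≥ 2661/20 ≈ 133.05000.


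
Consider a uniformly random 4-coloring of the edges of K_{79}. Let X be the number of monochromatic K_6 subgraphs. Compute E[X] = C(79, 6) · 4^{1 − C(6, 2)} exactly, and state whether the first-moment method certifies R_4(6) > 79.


E[X] = C(79, 6) · 4^{1 − 15} = 277962685 · 4^{−14} = 277962685/268435456.
As a reduced fraction: E[X] = 277962685/268435456 ≈ 1.0354917.
Is E[X] < 1? NO.
Since E[X] ≥ 1, the first-moment bound is inconclusive at n = 79; it does NOT by itself certify R_4(6) > 79.

E[X] = 277962685/268435456 ≈ 1.0354917; E[X] ≥ 1; first-moment method inconclusive here.


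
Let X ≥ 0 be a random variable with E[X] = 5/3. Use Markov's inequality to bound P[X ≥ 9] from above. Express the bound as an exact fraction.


μ = E[X] = 5/3, a = 9.
Markov: P[X ≥ 9] ≤ μ/a = (5/3)/9 = 5/27.
Numerically: ≈ 0.185185.
(Since a = 9 > μ = 1.666667, the bound 5/27 is < 1 and informative.)

P[X ≥ 9] ≤ 5/27 ≈ 0.185185.


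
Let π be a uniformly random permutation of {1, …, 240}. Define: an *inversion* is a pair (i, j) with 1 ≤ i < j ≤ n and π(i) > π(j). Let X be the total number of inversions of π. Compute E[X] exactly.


Write X = Σ X_I over the C(240, 2) = 28680 pairs i < j, with X_I the indicator of one inversion.
There are 28680 indicators.
For each fixed pair i < j, the values π(i) and π(j) are two distinct elements of {1, …, 240} in uniformly random order; by symmetry P[π(i) > π(j)] = 1/2.
By linearity: E[X] = 28680 · (1/2) = C(240, 2) · (1/2) = 28680/2 = 14340 ≈ 14340.0000.

E[X] = 14340 = 14340.0000.


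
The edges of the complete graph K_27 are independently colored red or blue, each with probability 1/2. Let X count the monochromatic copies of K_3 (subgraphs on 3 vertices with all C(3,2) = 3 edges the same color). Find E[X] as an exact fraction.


Let X = Σ_S X_S over the C(27, 3) = 2925 subsets S of size 3, where X_S = 1 if the K_3 on S is monochromatic.
For a fixed S, the K_3 on S has C(3, 2) = 3 edges. P[all 3 edges red] = (1/2)^3, and likewise for blue, so P[monochromatic] = 2·(1/2)^3 = 2^{1 − 3} = 1/4.
Summing: E[X] = C(27, 3) · 2^{1 − 3} = 2925 · 1/4 = 2925/4.
Numerically: E[X] ≈ 731.250.

E[X] = C(27,3)·2^(1−C(3,2)) = 2925/4 ≈ 731.250.


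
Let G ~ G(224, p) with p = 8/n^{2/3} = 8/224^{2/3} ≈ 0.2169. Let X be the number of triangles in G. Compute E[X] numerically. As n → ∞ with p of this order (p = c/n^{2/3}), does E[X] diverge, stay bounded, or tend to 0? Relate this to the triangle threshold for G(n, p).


Number of potential triangles: C(224, 3) = 1848224.
Each occurs with probability p³ ≈ (0.2169)³ ≈ 1.020408e-02.
By linearity: E[X] = C(224, 3)·p³ ≈ 1848224 · 1.020408e-02 ≈ 18859.4286.
Since α = 2/3 < 1, p = c/n^{2/3} ≫ 1/n is above the triangle threshold p ~ 1/n. Asymptotically E[X] ~ (c³/6)·n^{3(1−α)} = (8³/6)·n^{1} → ∞; triangles are abundant w.h.p.

E[X] ≈ 18859.4286; in regime p = Θ(1/n^{2/3}) E[X] diverges (above the triangle threshold p ~ 1/n).


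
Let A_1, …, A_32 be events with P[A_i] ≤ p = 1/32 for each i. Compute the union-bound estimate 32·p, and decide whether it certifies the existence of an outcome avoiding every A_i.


Union bound: P[∪_{i=1}^{32} A_i] ≤ Σ_i P[A_i] ≤ 32·p = 32·(1/32) = 1.
Numerically: 1 ≈ 1.0000000.
Is 1 < 1? NO.
Since the bound 1 is ≥ 1, the union bound is uninformative here; it does NOT by itself certify existence.

32·p = 1 ≈ 1.0000000; existence NOT certified by the union bound.


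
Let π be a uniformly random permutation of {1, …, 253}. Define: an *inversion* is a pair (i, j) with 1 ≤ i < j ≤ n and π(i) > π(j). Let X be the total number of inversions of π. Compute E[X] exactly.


Write X = Σ X_I over the C(253, 2) = 31878 pairs i < j, with X_I the indicator of one inversion.
There are 31878 indicators.
For each fixed pair i < j, the values π(i) and π(j) are two distinct elements of {1, …, 253} in uniformly random order; by symmetry P[π(i) > π(j)] = 1/2.
By linearity: E[X] = 31878 · (1/2) = C(253, 2) · (1/2) = 31878/2 = 15939 ≈ 15939.000000.

E[X] = 15939 = 15939.000000.


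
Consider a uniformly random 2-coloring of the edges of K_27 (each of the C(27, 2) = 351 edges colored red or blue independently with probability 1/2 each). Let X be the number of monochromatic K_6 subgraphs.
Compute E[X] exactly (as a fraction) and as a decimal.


Let X = Σ_S X_S over the C(27, 6) = 296010 subsets S of size 6, where X_S = 1 if the K_6 on S is monochromatic.
For a fixed S, the K_6 on S has C(6, 2) = 15 edges. P[all 15 edges red] = (1/2)^15, and likewise for blue, so P[monochromatic] = 2·(1/2)^15 = 2^{1 − 15} = 1/16384.
Summing: E[X] = C(27, 6) · 2^{1 − 15} = 296010 · 1/16384 = 148005/8192.
Numerically: E[X] ≈ 18.067.

E[X] = C(27,6)·2^(1−C(6,2)) = 148005/8192 ≈ 18.067.


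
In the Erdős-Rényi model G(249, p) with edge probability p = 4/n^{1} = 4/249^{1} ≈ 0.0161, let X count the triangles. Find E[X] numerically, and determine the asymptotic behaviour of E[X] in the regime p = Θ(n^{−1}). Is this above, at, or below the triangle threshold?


Number of potential triangles: C(249, 3) = 2542124.
Each occurs with probability p³ ≈ (0.0161)³ ≈ 4.14555e-06.
By linearity: E[X] = C(249, 3)·p³ ≈ 2542124 · 4.14555e-06 ≈ 10.538.
Here α = 1, so p = 4/n is exactly at the triangle threshold p ~ 1/n. Asymptotically E[X] → c³/6 = 4³/6 = 32/3 ≈ 10.667, a bounded constant. In this regime the triangle count is asymptotically Poisson(c³/6).

E[X] ≈ 10.538; in regime p = Θ(1/n^{1}) E[X] stays bounded (at the triangle threshold p ~ 1/n).


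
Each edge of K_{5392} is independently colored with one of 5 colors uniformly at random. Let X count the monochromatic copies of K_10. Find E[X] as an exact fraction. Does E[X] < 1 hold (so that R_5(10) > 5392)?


E[X] = C(5392, 10) · 5^{1 − 45} = 5676873040158402483252283957448 · 5^{−44} = 5676873040158402483252283957448/5684341886080801486968994140625.
As a reduced fraction: E[X] = 5676873040158402483252283957448/5684341886080801486968994140625 ≈ 0.9986861.
Is E[X] < 1? YES.
Since E[X] < 1, there exists a 5-coloring of K_{5392} with no monochromatic K_10; hence R_5(10) > 5392.

E[X] = 5676873040158402483252283957448/5684341886080801486968994140625 ≈ 0.9986861; E[X] < 1, so R_5(10) > 5392.


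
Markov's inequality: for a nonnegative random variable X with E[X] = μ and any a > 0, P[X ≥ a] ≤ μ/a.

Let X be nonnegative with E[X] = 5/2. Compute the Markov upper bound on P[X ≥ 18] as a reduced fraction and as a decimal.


μ = E[X] = 5/2, a = 18.
Markov: P[X ≥ 18] ≤ μ/a = (5/2)/18 = 5/36.
Numerically: ≈ 0.13889.
(Since a = 18 > μ = 2.50000, the bound 5/36 is < 1 and informative.)

P[X ≥ 18] ≤ 5/36 ≈ 0.13889.


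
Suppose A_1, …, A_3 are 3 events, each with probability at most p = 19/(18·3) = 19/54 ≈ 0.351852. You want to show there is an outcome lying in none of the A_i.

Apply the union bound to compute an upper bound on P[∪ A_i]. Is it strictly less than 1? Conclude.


Union bound: P[∪_{i=1}^{3} A_i] ≤ Σ_i P[A_i] ≤ 3·p = 3·(19/54) = 19/18.
Numerically: 19/18 ≈ 1.055556.
Is 19/18 < 1? NO.
Since the bound 19/18 is ≥ 1, the union bound is uninformative here; it does NOT by itself certify existence.

3·p = 19/18 ≈ 1.055556; existence NOT certified by the union bound.


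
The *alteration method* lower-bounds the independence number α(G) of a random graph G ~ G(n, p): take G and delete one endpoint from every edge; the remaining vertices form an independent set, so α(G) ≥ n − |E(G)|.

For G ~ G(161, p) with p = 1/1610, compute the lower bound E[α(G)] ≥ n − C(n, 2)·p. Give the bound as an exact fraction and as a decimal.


E[|E(G)|] = C(161, 2)·p = 12880 · (1/1610) = 8.
E[α(G)] ≥ n − E[|E(G)|] = 161 − 8 = 153.
Numerically: ≈ 153.0000.
(This is only a lower bound; the true E[α(G)] may be larger.)

E[α(G)] ≥ 153 ≈ 153.0000.


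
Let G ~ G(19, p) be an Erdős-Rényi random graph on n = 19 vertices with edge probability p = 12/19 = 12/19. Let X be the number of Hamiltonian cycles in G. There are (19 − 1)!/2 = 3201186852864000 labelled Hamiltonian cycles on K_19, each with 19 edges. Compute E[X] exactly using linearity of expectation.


K_19 has (19 − 1)!/2 = 3201186852864000 labelled Hamiltonian cycles.
For each such Hamiltonian cycle H, let X_H = 1 if all 19 edges of H are present in G. Then P[X_H = 1] = p^{19} = (12/19)^{19} = 319479999370622926848/1978419655660313589123979.
By linearity of expectation: E[X] = Σ_H E[X_H] = 3201186852864000 · p^{19} = 3201186852864000 · 319479999370622926848/1978419655660313589123979 = 1022715173738237107931793611292672000/1978419655660313589123979.
Numerically: E[X] ≈ 5.169e+11.

E[X] = 3201186852864000 · (12/19)^{19} = 1022715173738237107931793611292672000/1978419655660313589123979 ≈ 5.169e+11.


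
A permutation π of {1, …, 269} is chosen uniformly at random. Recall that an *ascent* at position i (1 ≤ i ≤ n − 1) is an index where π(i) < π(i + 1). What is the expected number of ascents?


Write X = Σ X_I over i = 1, …, 268, with X_I the indicator of one ascent.
There are 268 indicators.
For each fixed i, the pair (π(i), π(i+1)) is a uniformly random ordered pair of distinct values from {1, …, 269}; by symmetry P[π(i) < π(i+1)] = 1/2.
By linearity: E[X] = 268 · (1/2) = (269 − 1) · (1/2) = 134 ≈ 134.00000.

E[X] = 134 = 134.00000.


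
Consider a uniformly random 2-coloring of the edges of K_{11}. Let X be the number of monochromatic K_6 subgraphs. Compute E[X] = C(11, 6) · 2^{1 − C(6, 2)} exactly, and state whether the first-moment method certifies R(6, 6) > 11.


E[X] = C(11, 6) · 2^{1 − 15} = 462 · 2^{−14} = 462/16384.
As a reduced fraction: E[X] = 231/8192 ≈ 0.02820.
Is E[X] < 1? YES.
Since E[X] < 1, there exists a 2-coloring of K_{11} with no monochromatic K_6; hence R(6, 6) > 11.

E[X] = 231/8192 ≈ 0.02820; E[X] < 1, so R(6, 6) > 11.


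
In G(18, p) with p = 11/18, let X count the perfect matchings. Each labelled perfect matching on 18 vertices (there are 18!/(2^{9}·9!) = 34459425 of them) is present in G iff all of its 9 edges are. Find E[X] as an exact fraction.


K_18 has 18!/(2^{9}·9!) = 34459425 labelled perfect matchings.
For each such perfect matching H, let X_H = 1 if all 9 edges of H are present in G. Then P[X_H = 1] = p^{9} = (11/18)^{9} = 2357947691/198359290368.
By linearity of expectation: E[X] = Σ_H E[X_H] = 34459425 · p^{9} = 34459425 · 2357947691/198359290368 = 1003129896443675/2448880128.
Numerically: E[X] ≈ 409628.

E[X] = 34459425 · (11/18)^{9} = 1003129896443675/2448880128 ≈ 409628.


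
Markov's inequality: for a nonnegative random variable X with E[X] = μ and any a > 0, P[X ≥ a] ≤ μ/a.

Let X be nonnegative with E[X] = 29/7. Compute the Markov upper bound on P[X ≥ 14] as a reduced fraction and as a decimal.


μ = E[X] = 29/7, a = 14.
Markov: P[X ≥ 14] ≤ μ/a = (29/7)/14 = 29/98.
Numerically: ≈ 0.2959.
(Since a = 14 > μ = 4.1429, the bound 29/98 is < 1 and informative.)

P[X ≥ 14] ≤ 29/98 ≈ 0.2959.


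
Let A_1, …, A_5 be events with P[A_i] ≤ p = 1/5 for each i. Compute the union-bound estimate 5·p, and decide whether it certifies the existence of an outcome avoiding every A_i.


Union bound: P[∪_{i=1}^{5} A_i] ≤ Σ_i P[A_i] ≤ 5·p = 5·(1/5) = 1.
Numerically: 1 ≈ 1.0000000.
Is 1 < 1? NO.
Since the bound 1 is ≥ 1, the union bound is uninformative here; it does NOT by itself certify existence.

5·p = 1 ≈ 1.0000000; existence NOT certified by the union bound.


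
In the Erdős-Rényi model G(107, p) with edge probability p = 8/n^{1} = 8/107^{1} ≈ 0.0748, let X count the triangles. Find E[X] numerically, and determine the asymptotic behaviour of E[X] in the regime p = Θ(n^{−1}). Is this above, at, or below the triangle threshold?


Number of potential triangles: C(107, 3) = 198485.
Each occurs with probability p³ ≈ (0.0748)³ ≈ 4.17945e-04.
By linearity: E[X] = C(107, 3)·p³ ≈ 198485 · 4.17945e-04 ≈ 82.956.
Here α = 1, so p = 8/n is exactly at the triangle threshold p ~ 1/n. Asymptotically E[X] → c³/6 = 8³/6 = 256/3 ≈ 85.333, a bounded constant. In this regime the triangle count is asymptotically Poisson(c³/6).

E[X] ≈ 82.956; in regime p = Θ(1/n^{1}) E[X] stays bounded (at the triangle threshold p ~ 1/n).


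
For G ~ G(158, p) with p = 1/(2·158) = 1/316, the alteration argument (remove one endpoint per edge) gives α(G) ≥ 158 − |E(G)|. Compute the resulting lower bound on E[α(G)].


E[|E(G)|] = C(158, 2)·p = 12403 · (1/316) = 157/4.
E[α(G)] ≥ n − E[|E(G)|] = 158 − 157/4 = 475/4.
Numerically: ≈ 118.7500.
(This is only a lower bound; the true E[α(G)] may be larger.)

E[α(G)] ≥ 475/4 ≈ 118.7500.


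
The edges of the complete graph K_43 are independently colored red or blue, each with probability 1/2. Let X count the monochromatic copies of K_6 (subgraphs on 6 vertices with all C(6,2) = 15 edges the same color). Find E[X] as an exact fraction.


Let X = Σ_S X_S over the C(43, 6) = 6096454 subsets S of size 6, where X_S = 1 if the K_6 on S is monochromatic.
For a fixed S, the K_6 on S has C(6, 2) = 15 edges. P[all 15 edges red] = (1/2)^15, and likewise for blue, so P[monochromatic] = 2·(1/2)^15 = 2^{1 − 15} = 1/16384.
By linearity of expectation: E[X] = C(43, 6) · 2^{1 − 15} = 6096454 · 1/16384 = 3048227/8192.
Numerically: E[X] ≈ 372.098022.

E[X] = C(43,6)·2^(1−C(6,2)) = 3048227/8192 ≈ 372.098022.


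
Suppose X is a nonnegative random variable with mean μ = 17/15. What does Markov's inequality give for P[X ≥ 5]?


μ = E[X] = 17/15, a = 5.
Markov: P[X ≥ 5] ≤ μ/a = (17/15)/5 = 17/75.
Numerically: ≈ 0.226667.
(Since a = 5 > μ = 1.133333, the bound 17/75 is < 1 and informative.)

P[X ≥ 5] ≤ 17/75 ≈ 0.226667.


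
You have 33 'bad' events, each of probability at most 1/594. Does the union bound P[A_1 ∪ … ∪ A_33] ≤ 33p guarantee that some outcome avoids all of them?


Union bound: P[∪_{i=1}^{33} A_i] ≤ Σ_i P[A_i] ≤ 33·p = 33·(1/594) = 1/18.
Numerically: 1/18 ≈ 0.056.
Is 1/18 < 1? YES.
Since P[∪ A_i] ≤ 1/18 < 1, the complement has P[∩ A_i^c] ≥ 1 − 1/18 = 17/18 > 0, so some outcome avoids every A_i.

33·p = 1/18 ≈ 0.056; existence CERTIFIED by the union bound.


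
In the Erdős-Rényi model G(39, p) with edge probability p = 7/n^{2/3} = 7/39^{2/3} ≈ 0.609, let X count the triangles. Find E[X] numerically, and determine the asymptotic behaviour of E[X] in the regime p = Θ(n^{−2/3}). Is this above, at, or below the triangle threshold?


Number of potential triangles: C(39, 3) = 9139.
Each occurs with probability p³ ≈ (0.609)³ ≈ 2.25510e-01.
By linearity: E[X] = C(39, 3)·p³ ≈ 9139 · 2.25510e-01 ≈ 2060.932.
Since α = 2/3 < 1, p = c/n^{2/3} ≫ 1/n is above the triangle threshold p ~ 1/n. Asymptotically E[X] ~ (c³/6)·n^{3(1−α)} = (7³/6)·n^{1} → ∞; triangles are abundant w.h.p.

E[X] ≈ 2060.932; in regime p = Θ(1/n^{2/3}) E[X] diverges (above the triangle threshold p ~ 1/n).


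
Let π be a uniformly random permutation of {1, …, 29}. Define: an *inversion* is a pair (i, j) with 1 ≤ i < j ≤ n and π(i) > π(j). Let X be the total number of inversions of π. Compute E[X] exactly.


Write X = Σ X_I over the C(29, 2) = 406 pairs i < j, with X_I the indicator of one inversion.
There are 406 indicators.
For each fixed pair i < j, the values π(i) and π(j) are two distinct elements of {1, …, 29} in uniformly random order; by symmetry P[π(i) > π(j)] = 1/2.
By linearity: E[X] = 406 · (1/2) = C(29, 2) · (1/2) = 406/2 = 203 ≈ 203.0000.

E[X] = 203 = 203.0000.


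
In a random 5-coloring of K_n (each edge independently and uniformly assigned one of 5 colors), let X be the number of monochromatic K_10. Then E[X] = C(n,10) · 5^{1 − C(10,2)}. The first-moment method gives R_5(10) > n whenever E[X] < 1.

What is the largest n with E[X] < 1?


We need C(n, 10) · 5^{1 − 45} < 1, i.e. C(n, 10) < 5^{45 − 1} = 5684341886080801486968994140625.
Check values of n near the boundary:
  n = 5390: C(5390, 10) = 5655833965919099070255434039753; 5655833965919099070255434039753 < 5684341886080801486968994140625? YES
  n = 5391: C(5391, 10) = 5666344714787188828795213697883; 5666344714787188828795213697883 < 5684341886080801486968994140625? YES
  n = 5392: C(5392, 10) = 5676873040158402483252283957448; 5676873040158402483252283957448 < 5684341886080801486968994140625? YES
  n = 5393: C(5393, 10) = 5687418968154238267170642278008; 5687418968154238267170642278008 < 5684341886080801486968994140625? NO
  n = 5394: C(5394, 10) = 5697982524930156243149785372878; 5697982524930156243149785372878 < 5684341886080801486968994140625? NO
  n = 5395: C(5395, 10) = 5708563736675616143322765475706; 5708563736675616143322765475706 < 5684341886080801486968994140625? NO
The largest n with C(n, 10) < 5684341886080801486968994140625 is n = 5392 (where E[X] = 5676873040158402483252283957448/5684341886080801486968994140625 ≈ 0.99869). Hence R_5(10) > 5392, i.e. R_5(10) ≥ 5393.

Largest n = 5392; hence R_5(10) > 5392.


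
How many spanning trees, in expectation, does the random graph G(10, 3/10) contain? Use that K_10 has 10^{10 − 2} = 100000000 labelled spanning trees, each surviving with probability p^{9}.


K_10 has 10^{10 − 2} = 100000000 labelled spanning trees.
For each such spanning tree H, let X_H = 1 if all 9 edges of H are present in G. Then P[X_H = 1] = p^{9} = (3/10)^{9} = 19683/1000000000.
By linearity: E[X] = Σ_H E[X_H] = 100000000 · p^{9} = 100000000 · 19683/1000000000 = 19683/10.
Numerically: E[X] ≈ 1968.3.

E[X] = 100000000 · (3/10)^{9} = 19683/10 ≈ 1968.3.


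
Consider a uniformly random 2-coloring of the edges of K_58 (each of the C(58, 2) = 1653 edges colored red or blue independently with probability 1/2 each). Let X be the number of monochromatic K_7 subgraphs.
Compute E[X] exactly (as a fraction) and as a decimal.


Let X = Σ_S X_S over the C(58, 7) = 300674088 subsets S of size 7, where X_S = 1 if the K_7 on S is monochromatic.
For a fixed S, the K_7 on S has C(7, 2) = 21 edges. P[all 21 edges red] = (1/2)^21, and likewise for blue, so P[monochromatic] = 2·(1/2)^21 = 2^{1 − 21} = 1/1048576.
By linearity: E[X] = C(58, 7) · 2^{1 − 21} = 300674088 · 1/1048576 = 37584261/131072.
Numerically: E[X] ≈ 286.745.

E[X] = C(58,7)·2^(1−C(7,2)) = 37584261/131072 ≈ 286.745.


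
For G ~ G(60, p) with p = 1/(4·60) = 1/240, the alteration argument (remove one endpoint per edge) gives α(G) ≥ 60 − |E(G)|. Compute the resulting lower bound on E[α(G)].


E[|E(G)|] = C(60, 2)·p = 1770 · (1/240) = 59/8.
E[α(G)] ≥ n − E[|E(G)|] = 60 − 59/8 = 421/8.
Numerically: ≈ 52.62500.
(This is only a lower bound; the true E[α(G)] may be larger.)

E[α(G)] ≥ 421/8 ≈ 52.62500.


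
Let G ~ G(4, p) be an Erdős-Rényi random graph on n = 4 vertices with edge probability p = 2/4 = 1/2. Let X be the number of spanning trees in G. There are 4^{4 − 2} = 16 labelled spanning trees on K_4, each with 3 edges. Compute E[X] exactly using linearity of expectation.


K_4 has 4^{4 − 2} = 16 labelled spanning trees.
For each such spanning tree H, let X_H = 1 if all 3 edges of H are present in G. Then P[X_H = 1] = p^{3} = (1/2)^{3} = 1/8.
By linearity: E[X] = Σ_H E[X_H] = 16 · p^{3} = 16 · 1/8 = 2.
Numerically: E[X] ≈ 2.

E[X] = 16 · (1/2)^{3} = 2 ≈ 2.


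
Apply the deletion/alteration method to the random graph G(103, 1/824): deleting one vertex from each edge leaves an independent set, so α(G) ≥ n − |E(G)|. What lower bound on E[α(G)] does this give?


E[|E(G)|] = C(103, 2)·p = 5253 · (1/824) = 51/8.
E[α(G)] ≥ n − E[|E(G)|] = 103 − 51/8 = 773/8.
Numerically: ≈ 96.625000.
(This is only a lower bound; the true E[α(G)] may be larger.)

E[α(G)] ≥ 773/8 ≈ 96.625000.


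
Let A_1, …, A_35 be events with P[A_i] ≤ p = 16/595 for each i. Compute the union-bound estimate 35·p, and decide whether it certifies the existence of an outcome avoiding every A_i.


Union bound: P[∪_{i=1}^{35} A_i] ≤ Σ_i P[A_i] ≤ 35·p = 35·(16/595) = 16/17.
Numerically: 16/17 ≈ 0.94118.
Is 16/17 < 1? YES.
Since P[∪ A_i] ≤ 16/17 < 1, the complement has P[∩ A_i^c] ≥ 1 − 16/17 = 1/17 > 0, so some outcome avoids every A_i.

35·p = 16/17 ≈ 0.94118; existence CERTIFIED by the union bound.


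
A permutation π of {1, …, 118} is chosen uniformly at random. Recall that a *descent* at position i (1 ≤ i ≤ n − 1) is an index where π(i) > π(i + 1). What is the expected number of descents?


Write X = Σ X_I over i = 1, …, 117, with X_I the indicator of one descent.
There are 117 indicators.
For each fixed i, the pair (π(i), π(i+1)) is a uniformly random ordered pair of distinct values from {1, …, 118}; by symmetry P[π(i) > π(i+1)] = 1/2.
By linearity: E[X] = 117 · (1/2) = (118 − 1) · (1/2) = 117/2 ≈ 58.500000.

E[X] = 117/2 = 58.500000.


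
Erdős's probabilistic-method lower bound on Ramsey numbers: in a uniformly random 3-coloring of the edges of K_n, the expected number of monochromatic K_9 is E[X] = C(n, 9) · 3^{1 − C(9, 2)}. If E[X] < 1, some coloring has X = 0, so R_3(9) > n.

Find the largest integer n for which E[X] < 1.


We need C(n, 9) · 3^{1 − 36} < 1, i.e. C(n, 9) < 3^{36 − 1} = 50031545098999707.
Check values of n near the boundary:
  n = 299: C(299, 9) = 46610674441390059; 46610674441390059 < 50031545098999707? YES
  n = 300: C(300, 9) = 48052241692154700; 48052241692154700 < 50031545098999707? YES
  n = 301: C(301, 9) = 49533303936090975; 49533303936090975 < 50031545098999707? YES
  n = 302: C(302, 9) = 51054804739588650; 51054804739588650 < 50031545098999707? NO
  n = 303: C(303, 9) = 52617706925494425; 52617706925494425 < 50031545098999707? NO
The largest n with C(n, 9) < 50031545098999707 is n = 301 (where E[X] = 16511101312030325/16677181699666569 ≈ 0.9900415). Hence R_3(9) > 301, i.e. R_3(9) ≥ 302.

Largest n = 301; hence R_3(9) > 301.


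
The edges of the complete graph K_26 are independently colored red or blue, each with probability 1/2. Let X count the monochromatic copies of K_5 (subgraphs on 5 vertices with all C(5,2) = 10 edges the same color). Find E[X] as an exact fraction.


Let X = Σ_S X_S over the C(26, 5) = 65780 subsets S of size 5, where X_S = 1 if the K_5 on S is monochromatic.
For a fixed S, the K_5 on S has C(5, 2) = 10 edges. P[all 10 edges red] = (1/2)^10, and likewise for blue, so P[monochromatic] = 2·(1/2)^10 = 2^{1 − 10} = 1/512.
Summing: E[X] = C(26, 5) · 2^{1 − 10} = 65780 · 1/512 = 16445/128.
Numerically: E[X] ≈ 128.4766.

E[X] = C(26,5)·2^(1−C(5,2)) = 16445/128 ≈ 128.4766.


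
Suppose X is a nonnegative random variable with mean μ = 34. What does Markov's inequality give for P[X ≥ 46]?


μ = E[X] = 34, a = 46.
Markov: P[X ≥ 46] ≤ μ/a = (34)/46 = 17/23.
Numerically: ≈ 0.73913.
(Since a = 46 > μ = 34.00000, the bound 17/23 is < 1 and informative.)

P[X ≥ 46] ≤ 17/23 ≈ 0.73913.


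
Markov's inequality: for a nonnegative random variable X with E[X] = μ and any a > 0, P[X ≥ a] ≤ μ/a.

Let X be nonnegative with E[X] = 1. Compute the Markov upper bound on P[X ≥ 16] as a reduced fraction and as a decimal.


μ = E[X] = 1, a = 16.
Markov: P[X ≥ 16] ≤ μ/a = (1)/16 = 1/16.
Numerically: ≈ 0.062.
(Since a = 16 > μ = 1.000, the bound 1/16 is < 1 and informative.)

P[X ≥ 16] ≤ 1/16 ≈ 0.062.


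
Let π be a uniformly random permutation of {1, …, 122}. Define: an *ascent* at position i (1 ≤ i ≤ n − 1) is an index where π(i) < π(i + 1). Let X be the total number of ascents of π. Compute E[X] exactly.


Write X = Σ X_I over i = 1, …, 121, with X_I the indicator of one ascent.
There are 121 indicators.
For each fixed i, the pair (π(i), π(i+1)) is a uniformly random ordered pair of distinct values from {1, …, 122}; by symmetry P[π(i) < π(i+1)] = 1/2.
By linearity: E[X] = 121 · (1/2) = (122 − 1) · (1/2) = 121/2 ≈ 60.500000.

E[X] = 121/2 = 60.500000.


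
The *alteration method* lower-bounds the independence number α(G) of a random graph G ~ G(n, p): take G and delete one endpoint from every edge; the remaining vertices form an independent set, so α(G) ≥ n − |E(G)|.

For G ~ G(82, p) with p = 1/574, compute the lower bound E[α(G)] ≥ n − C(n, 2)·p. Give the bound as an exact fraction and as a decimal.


E[|E(G)|] = C(82, 2)·p = 3321 · (1/574) = 81/14.
E[α(G)] ≥ n − E[|E(G)|] = 82 − 81/14 = 1067/14.
Numerically: ≈ 76.2143.
(This is only a lower bound; the true E[α(G)] may be larger.)

E[α(G)] ≥ 1067/14 ≈ 76.2143.


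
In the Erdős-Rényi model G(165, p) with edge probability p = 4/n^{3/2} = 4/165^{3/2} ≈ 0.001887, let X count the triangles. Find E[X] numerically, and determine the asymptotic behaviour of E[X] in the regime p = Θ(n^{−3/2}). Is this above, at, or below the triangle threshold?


Number of potential triangles: C(165, 3) = 735130.
Each occurs with probability p³ ≈ (0.001887)³ ≈ 6.722058e-09.
By linearity: E[X] = C(165, 3)·p³ ≈ 735130 · 6.722058e-09 ≈ 0.0049.
Since α = 3/2 > 1, p = c/n^{3/2} = o(1/n) is below the triangle threshold p ~ 1/n. Asymptotically E[X] ~ (c³/6)·n^{3(1−α)} = (4³/6)·n^{-1.5} → 0, so by Markov's inequality G has no triangles w.h.p.

E[X] ≈ 0.0049; in regime p = Θ(1/n^{3/2}) E[X] tends to 0 (below the triangle threshold p ~ 1/n).


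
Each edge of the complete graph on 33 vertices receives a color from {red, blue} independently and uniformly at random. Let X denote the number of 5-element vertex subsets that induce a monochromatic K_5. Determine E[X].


Let X = Σ_S X_S over the C(33, 5) = 237336 subsets S of size 5, where X_S = 1 if the K_5 on S is monochromatic.
For a fixed S, the K_5 on S has C(5, 2) = 10 edges. P[all 10 edges red] = (1/2)^10, and likewise for blue, so P[monochromatic] = 2·(1/2)^10 = 2^{1 − 10} = 1/512.
By linearity of expectation: E[X] = C(33, 5) · 2^{1 − 10} = 237336 · 1/512 = 29667/64.
Numerically: E[X] ≈ 463.546875.

E[X] = C(33,5)·2^(1−C(5,2)) = 29667/64 ≈ 463.546875.


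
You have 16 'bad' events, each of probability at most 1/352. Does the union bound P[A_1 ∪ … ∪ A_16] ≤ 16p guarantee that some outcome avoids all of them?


Union bound: P[∪_{i=1}^{16} A_i] ≤ Σ_i P[A_i] ≤ 16·p = 16·(1/352) = 1/22.
Numerically: 1/22 ≈ 0.045455.
Is 1/22 < 1? YES.
Since P[∪ A_i] ≤ 1/22 < 1, the complement has P[∩ A_i^c] ≥ 1 − 1/22 = 21/22 > 0, so some outcome avoids every A_i.

16·p = 1/22 ≈ 0.045455; existence CERTIFIED by the union bound.


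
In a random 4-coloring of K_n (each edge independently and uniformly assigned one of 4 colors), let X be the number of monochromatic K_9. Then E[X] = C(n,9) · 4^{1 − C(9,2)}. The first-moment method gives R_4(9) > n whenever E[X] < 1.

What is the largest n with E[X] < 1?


We need C(n, 9) · 4^{1 − 36} < 1, i.e. C(n, 9) < 4^{36 − 1} = 1180591620717411303424.
Check values of n near the boundary:
  n = 908: C(908, 9) = 1111058428637338083100; 1111058428637338083100 < 1180591620717411303424? YES
  n = 909: C(909, 9) = 1122169012923711463931; 1122169012923711463931 < 1180591620717411303424? YES
  n = 910: C(910, 9) = 1133378248346922788210; 1133378248346922788210 < 1180591620717411303424? YES
  n = 911: C(911, 9) = 1144686900492291197405; 1144686900492291197405 < 1180591620717411303424? YES
  n = 912: C(912, 9) = 1156095740032081475120; 1156095740032081475120 < 1180591620717411303424? YES
  n = 913: C(913, 9) = 1167605542753639808390; 1167605542753639808390 < 1180591620717411303424? YES
  n = 914: C(914, 9) = 1179217089587653905932; 1179217089587653905932 < 1180591620717411303424? YES
  n = 915: C(915, 9) = 1190931166636537885130; 1190931166636537885130 < 1180591620717411303424? NO
  n = 916: C(916, 9) = 1202748565202942340440; 1202748565202942340440 < 1180591620717411303424? NO
  n = 917: C(917, 9) = 1214670081818390006810; 1214670081818390006810 < 1180591620717411303424? NO
The largest n with C(n, 9) < 1180591620717411303424 is n = 914 (where E[X] = 294804272396913476483/295147905179352825856 ≈ 0.9988357). Hence R_4(9) > 914, i.e. R_4(9) ≥ 915.

Largest n = 914; hence R_4(9) > 914.


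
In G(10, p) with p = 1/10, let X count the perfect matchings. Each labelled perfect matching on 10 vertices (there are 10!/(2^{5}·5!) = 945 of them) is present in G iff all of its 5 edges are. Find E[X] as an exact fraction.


K_10 has 10!/(2^{5}·5!) = 945 labelled perfect matchings.
For each such perfect matching H, let X_H = 1 if all 5 edges of H are present in G. Then P[X_H = 1] = p^{5} = (1/10)^{5} = 1/100000.
By linearity of expectation: E[X] = Σ_H E[X_H] = 945 · p^{5} = 945 · 1/100000 = 189/20000.
Numerically: E[X] ≈ 0.00945.

E[X] = 945 · (1/10)^{5} = 189/20000 ≈ 0.00945.


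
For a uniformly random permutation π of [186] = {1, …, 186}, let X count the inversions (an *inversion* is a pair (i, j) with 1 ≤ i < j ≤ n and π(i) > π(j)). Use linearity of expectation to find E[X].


Write X = Σ X_I over the C(186, 2) = 17205 pairs i < j, with X_I the indicator of one inversion.
There are 17205 indicators.
For each fixed pair i < j, the values π(i) and π(j) are two distinct elements of {1, …, 186} in uniformly random order; by symmetry P[π(i) > π(j)] = 1/2.
By linearity: E[X] = 17205 · (1/2) = C(186, 2) · (1/2) = 17205/2 = 17205/2 ≈ 8602.500.

E[X] = 17205/2 = 8602.500.


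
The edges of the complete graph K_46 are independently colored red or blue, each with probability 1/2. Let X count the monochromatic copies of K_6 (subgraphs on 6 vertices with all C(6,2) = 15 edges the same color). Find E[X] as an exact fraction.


Let X = Σ_S X_S over the C(46, 6) = 9366819 subsets S of size 6, where X_S = 1 if the K_6 on S is monochromatic.
For a fixed S, the K_6 on S has C(6, 2) = 15 edges. P[all 15 edges red] = (1/2)^15, and likewise for blue, so P[monochromatic] = 2·(1/2)^15 = 2^{1 − 15} = 1/16384.
By linearity of expectation: E[X] = C(46, 6) · 2^{1 − 15} = 9366819 · 1/16384 = 9366819/16384.
Numerically: E[X] ≈ 571.70526.

E[X] = C(46,6)·2^(1−C(6,2)) = 9366819/16384 ≈ 571.70526.


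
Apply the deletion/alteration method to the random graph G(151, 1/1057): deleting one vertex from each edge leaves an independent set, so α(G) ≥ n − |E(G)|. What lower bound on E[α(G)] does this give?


E[|E(G)|] = C(151, 2)·p = 11325 · (1/1057) = 75/7.
E[α(G)] ≥ n − E[|E(G)|] = 151 − 75/7 = 982/7.
Numerically: ≈ 140.285714.
(This is only a lower bound; the true E[α(G)] may be larger.)

E[α(G)] ≥ 982/7 ≈ 140.285714.


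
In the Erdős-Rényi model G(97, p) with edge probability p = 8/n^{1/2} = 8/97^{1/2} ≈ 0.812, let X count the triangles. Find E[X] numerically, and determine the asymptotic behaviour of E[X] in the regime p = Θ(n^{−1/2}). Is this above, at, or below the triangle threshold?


Number of potential triangles: C(97, 3) = 147440.
Each occurs with probability p³ ≈ (0.812)³ ≈ 5.35935e-01.
By linearity: E[X] = C(97, 3)·p³ ≈ 147440 · 5.35935e-01 ≈ 79018.300.
Since α = 1/2 < 1, p = c/n^{1/2} ≫ 1/n is above the triangle threshold p ~ 1/n. Asymptotically E[X] ~ (c³/6)·n^{3(1−α)} = (8³/6)·n^{1.5} → ∞; triangles are abundant w.h.p.

E[X] ≈ 79018.300; in regime p = Θ(1/n^{1/2}) E[X] diverges (above the triangle threshold p ~ 1/n).


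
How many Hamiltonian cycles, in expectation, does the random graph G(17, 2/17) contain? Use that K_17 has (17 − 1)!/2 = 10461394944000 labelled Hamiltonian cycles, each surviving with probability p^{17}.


K_17 has (17 − 1)!/2 = 10461394944000 labelled Hamiltonian cycles.
For each such Hamiltonian cycle H, let X_H = 1 if all 17 edges of H are present in G. Then P[X_H = 1] = p^{17} = (2/17)^{17} = 131072/827240261886336764177.
By linearity of expectation: E[X] = Σ_H E[X_H] = 10461394944000 · p^{17} = 10461394944000 · 131072/827240261886336764177 = 1371195958099968000/827240261886336764177.
Numerically: E[X] ≈ 0.00166.

E[X] = 10461394944000 · (2/17)^{17} = 1371195958099968000/827240261886336764177 ≈ 0.00166.


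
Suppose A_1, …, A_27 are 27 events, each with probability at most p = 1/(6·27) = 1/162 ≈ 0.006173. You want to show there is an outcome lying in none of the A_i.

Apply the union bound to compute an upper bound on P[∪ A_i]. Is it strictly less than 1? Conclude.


Union bound: P[∪_{i=1}^{27} A_i] ≤ Σ_i P[A_i] ≤ 27·p = 27·(1/162) = 1/6.
Numerically: 1/6 ≈ 0.166667.
Is 1/6 < 1? YES.
Since P[∪ A_i] ≤ 1/6 < 1, the complement has P[∩ A_i^c] ≥ 1 − 1/6 = 5/6 > 0, so some outcome avoids every A_i.

27·p = 1/6 ≈ 0.166667; existence CERTIFIED by the union bound.


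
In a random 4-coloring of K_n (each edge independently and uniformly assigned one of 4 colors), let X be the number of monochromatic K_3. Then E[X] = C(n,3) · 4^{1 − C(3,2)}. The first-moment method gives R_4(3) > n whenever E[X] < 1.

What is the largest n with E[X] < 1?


We need C(n, 3) · 4^{1 − 3} < 1, i.e. C(n, 3) < 4^{3 − 1} = 16.
Check values of n near the boundary:
  n = 3: C(3, 3) = 1; 1 < 16? YES
  n = 4: C(4, 3) = 4; 4 < 16? YES
  n = 5: C(5, 3) = 10; 10 < 16? YES
  n = 6: C(6, 3) = 20; 20 < 16? NO
  n = 7: C(7, 3) = 35; 35 < 16? NO
The largest n with C(n, 3) < 16 is n = 5 (where E[X] = 5/8 ≈ 0.625). Hence R_4(3) > 5, i.e. R_4(3) ≥ 6.

Largest n = 5; hence R_4(3) > 5.


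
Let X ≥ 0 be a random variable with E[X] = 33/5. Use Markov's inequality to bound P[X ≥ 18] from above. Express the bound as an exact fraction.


μ = E[X] = 33/5, a = 18.
Markov: P[X ≥ 18] ≤ μ/a = (33/5)/18 = 11/30.
Numerically: ≈ 0.366667.
(Since a = 18 > μ = 6.600000, the bound 11/30 is < 1 and informative.)

P[X ≥ 18] ≤ 11/30 ≈ 0.366667.


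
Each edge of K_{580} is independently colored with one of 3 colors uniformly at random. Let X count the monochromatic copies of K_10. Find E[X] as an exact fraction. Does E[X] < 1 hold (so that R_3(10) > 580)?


E[X] = C(580, 10) · 3^{1 − 45} = 1098085496704252547920 · 3^{−44} = 1098085496704252547920/984770902183611232881.
As a reduced fraction: E[X] = 1098085496704252547920/984770902183611232881 ≈ 1.115067.
Is E[X] < 1? NO.
Since E[X] ≥ 1, the first-moment bound is inconclusive at n = 580; it does NOT by itself certify R_3(10) > 580.

E[X] = 1098085496704252547920/984770902183611232881 ≈ 1.115067; E[X] ≥ 1; first-moment method inconclusive here.


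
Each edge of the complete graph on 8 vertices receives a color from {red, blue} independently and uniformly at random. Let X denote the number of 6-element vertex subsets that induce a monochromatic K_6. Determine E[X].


Let X = Σ_S X_S over the C(8, 6) = 28 subsets S of size 6, where X_S = 1 if the K_6 on S is monochromatic.
For a fixed S, the K_6 on S has C(6, 2) = 15 edges. P[all 15 edges red] = (1/2)^15, and likewise for blue, so P[monochromatic] = 2·(1/2)^15 = 2^{1 − 15} = 1/16384.
Summing: E[X] = C(8, 6) · 2^{1 − 15} = 28 · 1/16384 = 7/4096.
Numerically: E[X] ≈ 0.00171.

E[X] = C(8,6)·2^(1−C(6,2)) = 7/4096 ≈ 0.00171.
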